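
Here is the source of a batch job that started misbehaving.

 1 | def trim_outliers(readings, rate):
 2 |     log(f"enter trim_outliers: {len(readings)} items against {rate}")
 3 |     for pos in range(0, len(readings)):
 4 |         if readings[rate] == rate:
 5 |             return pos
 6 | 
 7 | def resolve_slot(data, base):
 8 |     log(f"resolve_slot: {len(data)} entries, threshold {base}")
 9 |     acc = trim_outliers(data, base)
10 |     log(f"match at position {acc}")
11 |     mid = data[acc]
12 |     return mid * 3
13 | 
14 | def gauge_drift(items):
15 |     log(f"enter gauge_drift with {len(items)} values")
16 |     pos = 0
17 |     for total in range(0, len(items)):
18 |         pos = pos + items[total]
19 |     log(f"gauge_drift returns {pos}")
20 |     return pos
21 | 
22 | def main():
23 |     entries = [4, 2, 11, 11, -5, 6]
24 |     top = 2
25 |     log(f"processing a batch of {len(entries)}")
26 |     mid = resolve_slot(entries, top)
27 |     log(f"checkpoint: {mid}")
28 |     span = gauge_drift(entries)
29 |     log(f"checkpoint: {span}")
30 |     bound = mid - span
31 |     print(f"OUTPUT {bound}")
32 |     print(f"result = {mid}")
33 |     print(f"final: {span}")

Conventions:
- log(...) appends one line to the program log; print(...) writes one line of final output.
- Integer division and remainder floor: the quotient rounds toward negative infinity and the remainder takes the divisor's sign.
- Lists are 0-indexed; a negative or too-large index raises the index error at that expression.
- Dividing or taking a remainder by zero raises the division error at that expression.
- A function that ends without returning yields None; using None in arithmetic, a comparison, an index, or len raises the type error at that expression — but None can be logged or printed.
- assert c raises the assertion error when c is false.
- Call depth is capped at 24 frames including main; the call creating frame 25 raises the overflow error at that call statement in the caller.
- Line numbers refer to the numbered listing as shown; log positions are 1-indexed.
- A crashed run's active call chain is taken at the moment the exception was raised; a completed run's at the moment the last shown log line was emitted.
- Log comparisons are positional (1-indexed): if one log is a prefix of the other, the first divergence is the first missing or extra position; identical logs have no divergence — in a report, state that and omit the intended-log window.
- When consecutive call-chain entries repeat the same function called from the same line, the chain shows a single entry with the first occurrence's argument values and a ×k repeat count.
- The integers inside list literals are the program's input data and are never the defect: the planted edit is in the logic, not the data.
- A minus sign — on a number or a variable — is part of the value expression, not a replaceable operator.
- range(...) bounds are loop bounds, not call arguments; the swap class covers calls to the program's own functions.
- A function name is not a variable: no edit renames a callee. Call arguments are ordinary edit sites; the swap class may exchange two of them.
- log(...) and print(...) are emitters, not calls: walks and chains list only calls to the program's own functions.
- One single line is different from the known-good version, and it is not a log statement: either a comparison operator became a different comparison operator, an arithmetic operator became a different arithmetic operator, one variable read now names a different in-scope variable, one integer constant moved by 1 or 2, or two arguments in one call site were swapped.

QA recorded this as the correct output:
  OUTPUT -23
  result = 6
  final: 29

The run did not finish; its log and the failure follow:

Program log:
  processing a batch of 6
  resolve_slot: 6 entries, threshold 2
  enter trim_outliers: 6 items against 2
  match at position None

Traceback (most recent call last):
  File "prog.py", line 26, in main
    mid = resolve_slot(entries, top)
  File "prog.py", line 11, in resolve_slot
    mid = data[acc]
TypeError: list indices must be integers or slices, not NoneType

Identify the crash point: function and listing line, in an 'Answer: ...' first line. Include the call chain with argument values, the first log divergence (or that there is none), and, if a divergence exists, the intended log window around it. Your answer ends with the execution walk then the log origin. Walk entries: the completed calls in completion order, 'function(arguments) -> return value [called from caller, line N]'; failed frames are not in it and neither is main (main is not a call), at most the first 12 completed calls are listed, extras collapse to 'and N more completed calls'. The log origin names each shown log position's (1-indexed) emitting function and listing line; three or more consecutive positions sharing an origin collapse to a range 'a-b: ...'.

Answer: the error was raised in resolve_slot, line 11.
Key observation: At log position 4 the runs split — shown 'match at position None', but the working version logs 'match at position 1'.
Call chain: main -> resolve_slot([4, 2, 11, 11, -5, 6], 2) (called at line 26).
First divergence: at position 4 the run shows 'match at position None' where the working version logs 'match at position 1'.
Intended log window:
  2: resolve_slot: 6 entries, threshold 2
  3: enter trim_outliers: 6 items against 2
  4: match at position 1
  5: checkpoint: 6
Execution walk:
  trim_outliers([4, 2, 11, 11, -5, 6], 2) -> None  [called from resolve_slot, line 9]
Log origin:
  1: logged in main at line 25
  2: logged in resolve_slot at line 8
  3: logged in trim_outliers at line 2
  4: logged in resolve_slot at line 10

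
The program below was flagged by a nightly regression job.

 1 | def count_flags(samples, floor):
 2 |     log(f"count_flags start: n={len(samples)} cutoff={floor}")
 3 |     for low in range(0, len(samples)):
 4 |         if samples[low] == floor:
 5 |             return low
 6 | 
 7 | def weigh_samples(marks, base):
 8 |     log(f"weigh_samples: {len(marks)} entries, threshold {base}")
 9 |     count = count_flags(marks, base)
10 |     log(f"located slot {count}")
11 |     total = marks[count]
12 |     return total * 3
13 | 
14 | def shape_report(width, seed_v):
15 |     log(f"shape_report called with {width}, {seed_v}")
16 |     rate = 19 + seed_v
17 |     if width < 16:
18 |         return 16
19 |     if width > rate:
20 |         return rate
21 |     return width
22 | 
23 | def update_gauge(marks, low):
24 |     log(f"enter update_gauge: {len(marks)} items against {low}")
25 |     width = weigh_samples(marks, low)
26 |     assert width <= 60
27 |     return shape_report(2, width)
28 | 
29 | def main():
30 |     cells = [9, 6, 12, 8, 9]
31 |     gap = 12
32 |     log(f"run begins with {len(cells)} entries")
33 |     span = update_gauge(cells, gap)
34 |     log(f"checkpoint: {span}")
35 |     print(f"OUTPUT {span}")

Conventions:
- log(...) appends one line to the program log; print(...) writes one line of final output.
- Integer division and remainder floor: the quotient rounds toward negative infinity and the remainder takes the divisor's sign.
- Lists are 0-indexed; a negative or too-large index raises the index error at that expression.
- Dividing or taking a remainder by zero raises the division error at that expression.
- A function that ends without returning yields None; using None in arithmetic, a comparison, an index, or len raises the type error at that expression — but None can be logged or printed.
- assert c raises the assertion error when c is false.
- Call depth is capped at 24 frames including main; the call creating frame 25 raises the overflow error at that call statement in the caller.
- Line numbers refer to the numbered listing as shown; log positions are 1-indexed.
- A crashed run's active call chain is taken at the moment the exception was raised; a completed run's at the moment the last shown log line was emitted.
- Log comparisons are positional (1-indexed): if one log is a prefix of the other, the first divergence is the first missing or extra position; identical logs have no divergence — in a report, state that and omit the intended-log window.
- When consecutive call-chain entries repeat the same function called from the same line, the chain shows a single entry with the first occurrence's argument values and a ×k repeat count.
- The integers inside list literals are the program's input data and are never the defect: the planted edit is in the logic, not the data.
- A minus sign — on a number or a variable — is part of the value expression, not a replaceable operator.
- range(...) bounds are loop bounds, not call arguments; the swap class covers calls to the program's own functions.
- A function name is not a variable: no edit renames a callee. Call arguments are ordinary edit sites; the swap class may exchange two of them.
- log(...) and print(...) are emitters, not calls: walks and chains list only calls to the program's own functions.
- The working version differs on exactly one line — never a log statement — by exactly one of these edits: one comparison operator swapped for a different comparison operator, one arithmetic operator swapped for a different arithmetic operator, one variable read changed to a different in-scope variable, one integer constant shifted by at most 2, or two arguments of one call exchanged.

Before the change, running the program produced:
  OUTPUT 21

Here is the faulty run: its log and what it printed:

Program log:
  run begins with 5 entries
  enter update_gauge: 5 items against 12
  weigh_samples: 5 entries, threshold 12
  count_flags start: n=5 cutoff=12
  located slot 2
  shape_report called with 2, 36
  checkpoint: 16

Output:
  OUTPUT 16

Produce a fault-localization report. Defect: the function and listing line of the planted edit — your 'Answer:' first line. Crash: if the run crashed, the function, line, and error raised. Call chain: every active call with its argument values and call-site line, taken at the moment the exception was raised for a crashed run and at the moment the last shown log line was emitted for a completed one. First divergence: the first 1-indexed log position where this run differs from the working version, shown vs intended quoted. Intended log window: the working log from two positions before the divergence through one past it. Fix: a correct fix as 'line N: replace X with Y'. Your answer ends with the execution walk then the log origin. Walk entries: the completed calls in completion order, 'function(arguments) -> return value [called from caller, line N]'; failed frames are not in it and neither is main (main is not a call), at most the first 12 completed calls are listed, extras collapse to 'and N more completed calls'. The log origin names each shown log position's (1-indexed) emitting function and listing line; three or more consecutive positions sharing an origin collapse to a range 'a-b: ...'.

Answer: the defect is in update_gauge at line 27.
Core observation: Everything matches until log position 6, which reads 'shape_report called with 2, 36' in place of 'shape_report called with 36, 2'.
Call chain: main.
First divergence: position 6 — the shown line 'shape_report called with 2, 36' should read 'shape_report called with 36, 2'.
Intended log window:
  4: count_flags start: n=5 cutoff=12
  5: located slot 2
  6: shape_report called with 36, 2
  7: checkpoint: 21
Execution walk:
  count_flags([9, 6, 12, 8, 9], 12) -> 2  [called from weigh_samples, line 9]
  weigh_samples([9, 6, 12, 8, 9], 12) -> 36  [called from update_gauge, line 25]
  shape_report(2, 36) -> 16  [called from update_gauge, line 27]
  update_gauge([9, 6, 12, 8, 9], 12) -> 16  [called from main, line 33]
Log origin:
  1: logged in main at line 32
  2: logged in update_gauge at line 24
  3: logged in weigh_samples at line 8
  4: logged in count_flags at line 2
  5: logged in weigh_samples at line 10
  6: logged in shape_report at line 15
  7: logged in main at line 34
A correct fix: line 27: replace `shape_report(2, width)` with `shape_report(width, 2)`.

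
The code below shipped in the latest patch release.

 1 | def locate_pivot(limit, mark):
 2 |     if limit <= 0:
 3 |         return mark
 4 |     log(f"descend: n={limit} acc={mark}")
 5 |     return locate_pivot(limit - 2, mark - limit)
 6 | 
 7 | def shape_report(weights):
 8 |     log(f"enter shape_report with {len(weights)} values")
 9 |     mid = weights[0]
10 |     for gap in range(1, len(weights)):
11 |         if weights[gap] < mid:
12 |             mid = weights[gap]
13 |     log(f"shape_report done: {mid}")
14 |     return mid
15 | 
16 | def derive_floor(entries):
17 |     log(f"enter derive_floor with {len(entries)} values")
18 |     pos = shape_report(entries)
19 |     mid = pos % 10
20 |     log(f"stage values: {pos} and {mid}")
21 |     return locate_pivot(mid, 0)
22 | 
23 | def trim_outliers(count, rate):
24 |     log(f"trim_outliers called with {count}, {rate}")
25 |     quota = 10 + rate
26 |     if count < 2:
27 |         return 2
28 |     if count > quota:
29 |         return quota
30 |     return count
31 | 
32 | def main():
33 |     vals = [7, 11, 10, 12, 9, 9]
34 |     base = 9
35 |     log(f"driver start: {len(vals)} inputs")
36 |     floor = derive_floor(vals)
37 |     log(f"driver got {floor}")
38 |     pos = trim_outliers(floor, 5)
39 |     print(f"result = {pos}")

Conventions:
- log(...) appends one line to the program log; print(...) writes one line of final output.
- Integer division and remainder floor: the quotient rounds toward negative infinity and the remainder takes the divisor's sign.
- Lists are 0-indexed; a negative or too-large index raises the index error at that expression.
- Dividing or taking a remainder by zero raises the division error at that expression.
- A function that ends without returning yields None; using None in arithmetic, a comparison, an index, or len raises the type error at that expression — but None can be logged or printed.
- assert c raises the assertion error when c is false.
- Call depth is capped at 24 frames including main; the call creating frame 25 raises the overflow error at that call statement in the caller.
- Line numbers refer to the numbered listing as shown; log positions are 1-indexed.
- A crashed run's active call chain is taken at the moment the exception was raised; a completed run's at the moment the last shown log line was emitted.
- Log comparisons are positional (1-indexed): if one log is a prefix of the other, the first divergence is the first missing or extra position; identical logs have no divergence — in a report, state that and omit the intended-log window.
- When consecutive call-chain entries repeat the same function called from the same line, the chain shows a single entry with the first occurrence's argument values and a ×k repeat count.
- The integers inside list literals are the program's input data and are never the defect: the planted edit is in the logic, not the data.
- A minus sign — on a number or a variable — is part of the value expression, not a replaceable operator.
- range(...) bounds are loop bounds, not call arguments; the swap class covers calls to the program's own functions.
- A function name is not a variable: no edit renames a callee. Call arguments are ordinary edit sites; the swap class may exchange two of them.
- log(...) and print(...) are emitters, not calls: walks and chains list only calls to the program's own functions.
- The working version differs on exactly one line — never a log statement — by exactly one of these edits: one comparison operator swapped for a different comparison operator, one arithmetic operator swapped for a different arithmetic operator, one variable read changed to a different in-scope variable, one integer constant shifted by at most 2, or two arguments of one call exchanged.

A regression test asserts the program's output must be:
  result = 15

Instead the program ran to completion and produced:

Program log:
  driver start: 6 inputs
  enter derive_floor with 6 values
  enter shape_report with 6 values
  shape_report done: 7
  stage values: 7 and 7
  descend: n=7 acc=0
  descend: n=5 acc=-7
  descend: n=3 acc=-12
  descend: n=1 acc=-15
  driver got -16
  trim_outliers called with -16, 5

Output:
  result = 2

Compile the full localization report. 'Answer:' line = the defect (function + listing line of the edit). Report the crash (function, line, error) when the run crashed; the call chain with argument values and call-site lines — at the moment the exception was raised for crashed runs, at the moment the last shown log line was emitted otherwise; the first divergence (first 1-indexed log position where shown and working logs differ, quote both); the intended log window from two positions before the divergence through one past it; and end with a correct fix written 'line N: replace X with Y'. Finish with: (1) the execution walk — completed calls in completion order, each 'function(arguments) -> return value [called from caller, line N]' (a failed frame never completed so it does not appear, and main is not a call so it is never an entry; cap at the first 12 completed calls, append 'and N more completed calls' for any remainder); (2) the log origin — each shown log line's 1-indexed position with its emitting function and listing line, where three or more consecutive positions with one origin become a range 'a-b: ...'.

Answer: the defect is in locate_pivot at line 5.
Key fact: Log line 7 is where behavior first shows: 'descend: n=5 acc=-7' appears instead of 'descend: n=5 acc=7'.
Call chain: main -> trim_outliers(-16, 5) (called at line 38).
First divergence: at position 7 the run shows 'descend: n=5 acc=-7' where the working version logs 'descend: n=5 acc=7'.
Intended log window:
  5: stage values: 7 and 7
  6: descend: n=7 acc=0
  7: descend: n=5 acc=7
  8: descend: n=3 acc=12
Execution walk:
  shape_report([7, 11, 10, 12, 9, 9]) -> 7  [called from derive_floor, line 18]
  locate_pivot(-1, -16) -> -16  [called from locate_pivot, line 5]
  locate_pivot(1, -15) -> -16  [called from locate_pivot, line 5]
  locate_pivot(3, -12) -> -16  [called from locate_pivot, line 5]
  locate_pivot(5, -7) -> -16  [called from locate_pivot, line 5]
  locate_pivot(7, 0) -> -16  [called from derive_floor, line 21]
  derive_floor([7, 11, 10, 12, 9, 9]) -> -16  [called from main, line 36]
  trim_outliers(-16, 5) -> 2  [called from main, line 38]
Log origins:
  1: emitted by main (line 35)
  2: emitted by derive_floor (line 17)
  3: emitted by shape_report (line 8)
  4: emitted by shape_report (line 13)
  5: emitted by derive_floor (line 20)
  6-9: emitted by locate_pivot (line 4)
  10: emitted by main (line 37)
  11: emitted by trim_outliers (line 24)
A correct fix: line 5: replace `mark - limit` with `mark + limit`.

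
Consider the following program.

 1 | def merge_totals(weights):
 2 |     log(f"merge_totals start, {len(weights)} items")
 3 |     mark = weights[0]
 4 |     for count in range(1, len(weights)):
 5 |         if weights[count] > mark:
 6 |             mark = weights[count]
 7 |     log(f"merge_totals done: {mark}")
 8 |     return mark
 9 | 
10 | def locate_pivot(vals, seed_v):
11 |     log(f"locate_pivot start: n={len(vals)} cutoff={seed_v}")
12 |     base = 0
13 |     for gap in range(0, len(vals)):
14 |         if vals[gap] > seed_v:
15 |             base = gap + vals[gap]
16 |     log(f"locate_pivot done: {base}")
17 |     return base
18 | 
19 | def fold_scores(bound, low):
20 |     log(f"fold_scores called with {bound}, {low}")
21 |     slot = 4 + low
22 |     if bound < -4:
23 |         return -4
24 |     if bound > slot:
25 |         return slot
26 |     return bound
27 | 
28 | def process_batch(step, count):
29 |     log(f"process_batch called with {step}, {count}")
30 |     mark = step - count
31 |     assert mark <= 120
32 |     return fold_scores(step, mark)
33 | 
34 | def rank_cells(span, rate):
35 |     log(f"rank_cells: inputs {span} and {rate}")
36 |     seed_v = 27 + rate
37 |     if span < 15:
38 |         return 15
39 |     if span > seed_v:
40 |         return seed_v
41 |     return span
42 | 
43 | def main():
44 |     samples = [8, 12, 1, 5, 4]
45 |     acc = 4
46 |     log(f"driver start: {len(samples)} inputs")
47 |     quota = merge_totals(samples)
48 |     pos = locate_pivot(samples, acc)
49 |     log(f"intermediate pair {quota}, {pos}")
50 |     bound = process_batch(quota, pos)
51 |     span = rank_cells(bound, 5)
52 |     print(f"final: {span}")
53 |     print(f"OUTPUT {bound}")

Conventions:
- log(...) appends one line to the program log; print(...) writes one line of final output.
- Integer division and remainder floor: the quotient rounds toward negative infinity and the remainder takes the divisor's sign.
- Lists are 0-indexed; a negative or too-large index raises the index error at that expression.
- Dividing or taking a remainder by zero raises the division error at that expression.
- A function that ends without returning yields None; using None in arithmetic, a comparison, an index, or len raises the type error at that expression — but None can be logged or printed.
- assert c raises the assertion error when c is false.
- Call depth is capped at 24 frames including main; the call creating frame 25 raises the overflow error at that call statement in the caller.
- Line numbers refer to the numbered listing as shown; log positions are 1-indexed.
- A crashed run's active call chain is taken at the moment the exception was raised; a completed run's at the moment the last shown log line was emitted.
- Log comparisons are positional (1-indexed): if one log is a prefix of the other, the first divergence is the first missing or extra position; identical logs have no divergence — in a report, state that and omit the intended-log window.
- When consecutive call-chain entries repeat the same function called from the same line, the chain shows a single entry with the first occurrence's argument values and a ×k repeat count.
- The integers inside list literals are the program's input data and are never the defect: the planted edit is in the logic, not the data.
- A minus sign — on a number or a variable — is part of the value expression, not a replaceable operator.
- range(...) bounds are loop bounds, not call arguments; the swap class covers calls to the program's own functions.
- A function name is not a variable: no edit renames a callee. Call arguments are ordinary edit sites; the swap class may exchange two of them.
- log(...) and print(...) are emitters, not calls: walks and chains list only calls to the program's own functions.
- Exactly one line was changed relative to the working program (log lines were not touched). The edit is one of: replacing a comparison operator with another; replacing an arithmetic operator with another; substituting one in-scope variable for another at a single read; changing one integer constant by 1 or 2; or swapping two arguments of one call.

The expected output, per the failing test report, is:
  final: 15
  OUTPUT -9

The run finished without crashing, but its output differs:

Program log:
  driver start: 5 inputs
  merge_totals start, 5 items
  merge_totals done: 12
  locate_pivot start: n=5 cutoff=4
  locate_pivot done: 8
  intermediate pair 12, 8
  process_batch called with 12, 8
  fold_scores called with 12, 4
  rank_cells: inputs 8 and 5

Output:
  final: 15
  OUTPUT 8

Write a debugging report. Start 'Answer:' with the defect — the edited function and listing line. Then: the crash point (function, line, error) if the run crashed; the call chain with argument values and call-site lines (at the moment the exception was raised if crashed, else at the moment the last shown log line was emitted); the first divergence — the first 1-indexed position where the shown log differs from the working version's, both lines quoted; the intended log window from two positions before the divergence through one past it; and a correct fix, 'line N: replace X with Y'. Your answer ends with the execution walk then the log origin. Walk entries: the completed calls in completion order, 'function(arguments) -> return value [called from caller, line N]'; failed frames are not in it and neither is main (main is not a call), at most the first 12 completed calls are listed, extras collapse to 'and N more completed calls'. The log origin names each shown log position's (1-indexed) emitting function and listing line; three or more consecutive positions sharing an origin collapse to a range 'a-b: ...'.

Answer: the defect is in locate_pivot at line 15.
Key observation: Everything matches until log position 5, which reads 'locate_pivot done: 8' in place of 'locate_pivot done: 25'.
Call chain: main -> rank_cells(8, 5) (called at line 51).
First divergence: position 5 — the shown line 'locate_pivot done: 8' should read 'locate_pivot done: 25'.
Intended log window:
  3: merge_totals done: 12
  4: locate_pivot start: n=5 cutoff=4
  5: locate_pivot done: 25
  6: intermediate pair 12, 25
Execution walk:
  merge_totals([8, 12, 1, 5, 4]) -> 12  [called from main, line 47]
  locate_pivot([8, 12, 1, 5, 4], 4) -> 8  [called from main, line 48]
  fold_scores(12, 4) -> 8  [called from process_batch, line 32]
  process_batch(12, 8) -> 8  [called from main, line 50]
  rank_cells(8, 5) -> 15  [called from main, line 51]
Log origins:
  1: from main, line 46
  2: from merge_totals, line 2
  3: from merge_totals, line 7
  4: from locate_pivot, line 11
  5: from locate_pivot, line 16
  6: from main, line 49
  7: from process_batch, line 29
  8: from fold_scores, line 20
  9: from rank_cells, line 35
A correct fix: line 15: replace `gap + vals[gap]` with `base + vals[gap]`.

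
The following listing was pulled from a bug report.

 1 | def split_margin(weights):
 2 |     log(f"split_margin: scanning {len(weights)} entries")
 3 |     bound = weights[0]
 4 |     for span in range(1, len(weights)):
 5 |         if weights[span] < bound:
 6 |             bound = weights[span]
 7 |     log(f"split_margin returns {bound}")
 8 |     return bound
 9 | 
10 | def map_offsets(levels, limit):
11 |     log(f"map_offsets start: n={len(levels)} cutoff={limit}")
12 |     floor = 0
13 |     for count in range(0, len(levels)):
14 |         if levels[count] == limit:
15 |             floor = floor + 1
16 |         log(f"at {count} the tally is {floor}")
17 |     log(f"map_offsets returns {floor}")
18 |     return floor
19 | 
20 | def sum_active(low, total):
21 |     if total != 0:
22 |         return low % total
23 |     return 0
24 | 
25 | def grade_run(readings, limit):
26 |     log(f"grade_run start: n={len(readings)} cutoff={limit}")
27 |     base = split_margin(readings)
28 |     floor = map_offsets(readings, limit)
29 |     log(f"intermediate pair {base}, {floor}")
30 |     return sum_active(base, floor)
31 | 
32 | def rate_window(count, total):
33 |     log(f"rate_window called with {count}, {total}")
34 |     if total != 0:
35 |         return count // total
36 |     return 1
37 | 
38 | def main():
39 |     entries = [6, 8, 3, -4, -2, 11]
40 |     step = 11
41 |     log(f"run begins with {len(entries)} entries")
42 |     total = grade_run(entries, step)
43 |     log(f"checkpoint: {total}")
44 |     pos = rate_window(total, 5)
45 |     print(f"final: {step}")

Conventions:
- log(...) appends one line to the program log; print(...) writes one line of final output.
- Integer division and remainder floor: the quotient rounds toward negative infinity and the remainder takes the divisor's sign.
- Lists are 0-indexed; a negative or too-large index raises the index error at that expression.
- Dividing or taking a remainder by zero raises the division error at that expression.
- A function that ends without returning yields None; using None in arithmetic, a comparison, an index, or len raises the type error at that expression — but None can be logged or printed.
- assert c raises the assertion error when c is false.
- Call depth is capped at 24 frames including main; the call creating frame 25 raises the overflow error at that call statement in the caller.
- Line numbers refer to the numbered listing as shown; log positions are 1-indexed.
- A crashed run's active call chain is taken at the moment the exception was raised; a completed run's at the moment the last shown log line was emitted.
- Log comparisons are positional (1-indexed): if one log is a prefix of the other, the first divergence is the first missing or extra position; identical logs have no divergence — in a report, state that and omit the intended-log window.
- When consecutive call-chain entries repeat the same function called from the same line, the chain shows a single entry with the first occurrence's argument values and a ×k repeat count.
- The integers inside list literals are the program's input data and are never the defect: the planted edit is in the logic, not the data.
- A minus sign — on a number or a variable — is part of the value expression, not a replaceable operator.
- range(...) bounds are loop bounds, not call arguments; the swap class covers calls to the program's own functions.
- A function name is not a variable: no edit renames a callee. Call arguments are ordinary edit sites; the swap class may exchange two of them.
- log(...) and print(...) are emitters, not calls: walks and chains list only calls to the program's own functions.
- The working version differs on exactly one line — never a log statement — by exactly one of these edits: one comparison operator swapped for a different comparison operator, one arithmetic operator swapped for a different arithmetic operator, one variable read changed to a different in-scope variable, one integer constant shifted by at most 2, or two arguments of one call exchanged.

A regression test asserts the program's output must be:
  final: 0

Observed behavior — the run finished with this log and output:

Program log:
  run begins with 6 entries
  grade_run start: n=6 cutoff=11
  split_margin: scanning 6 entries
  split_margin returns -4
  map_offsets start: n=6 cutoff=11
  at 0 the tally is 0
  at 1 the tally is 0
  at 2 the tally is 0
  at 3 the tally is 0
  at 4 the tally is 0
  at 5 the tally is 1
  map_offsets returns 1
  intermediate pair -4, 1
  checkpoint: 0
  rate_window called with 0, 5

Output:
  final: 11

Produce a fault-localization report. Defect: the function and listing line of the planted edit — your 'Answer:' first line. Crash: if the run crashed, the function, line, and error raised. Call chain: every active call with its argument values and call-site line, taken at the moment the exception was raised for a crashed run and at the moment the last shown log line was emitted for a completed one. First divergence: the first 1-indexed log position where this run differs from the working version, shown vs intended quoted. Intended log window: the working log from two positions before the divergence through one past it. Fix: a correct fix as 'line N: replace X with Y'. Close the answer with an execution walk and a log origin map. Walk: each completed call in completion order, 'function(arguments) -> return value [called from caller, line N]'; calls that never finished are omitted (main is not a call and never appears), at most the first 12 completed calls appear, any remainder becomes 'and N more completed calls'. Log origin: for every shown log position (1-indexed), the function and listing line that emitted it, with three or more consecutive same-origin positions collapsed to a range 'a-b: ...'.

Answer: the defect is in main at line 45.
Key fact: Every logged value matches the working version; the printed result is what differs.
Call chain: main -> rate_window(0, 5) (called at line 44).
First divergence: none; the two logs match at every position.
Execution walk:
  split_margin([6, 8, 3, -4, -2, 11]) -> -4  [called from grade_run, line 27]
  map_offsets([6, 8, 3, -4, -2, 11], 11) -> 1  [called from grade_run, line 28]
  sum_active(-4, 1) -> 0  [called from grade_run, line 30]
  grade_run([6, 8, 3, -4, -2, 11], 11) -> 0  [called from main, line 42]
  rate_window(0, 5) -> 0  [called from main, line 44]
Log origins:
  1: emitted by main (line 41)
  2: emitted by grade_run (line 26)
  3: emitted by split_margin (line 2)
  4: emitted by split_margin (line 7)
  5: emitted by map_offsets (line 11)
  6-11: emitted by map_offsets (line 16)
  12: emitted by map_offsets (line 17)
  13: emitted by grade_run (line 29)
  14: emitted by main (line 43)
  15: emitted by rate_window (line 33)
A correct fix: line 45: replace `step` with `pos`.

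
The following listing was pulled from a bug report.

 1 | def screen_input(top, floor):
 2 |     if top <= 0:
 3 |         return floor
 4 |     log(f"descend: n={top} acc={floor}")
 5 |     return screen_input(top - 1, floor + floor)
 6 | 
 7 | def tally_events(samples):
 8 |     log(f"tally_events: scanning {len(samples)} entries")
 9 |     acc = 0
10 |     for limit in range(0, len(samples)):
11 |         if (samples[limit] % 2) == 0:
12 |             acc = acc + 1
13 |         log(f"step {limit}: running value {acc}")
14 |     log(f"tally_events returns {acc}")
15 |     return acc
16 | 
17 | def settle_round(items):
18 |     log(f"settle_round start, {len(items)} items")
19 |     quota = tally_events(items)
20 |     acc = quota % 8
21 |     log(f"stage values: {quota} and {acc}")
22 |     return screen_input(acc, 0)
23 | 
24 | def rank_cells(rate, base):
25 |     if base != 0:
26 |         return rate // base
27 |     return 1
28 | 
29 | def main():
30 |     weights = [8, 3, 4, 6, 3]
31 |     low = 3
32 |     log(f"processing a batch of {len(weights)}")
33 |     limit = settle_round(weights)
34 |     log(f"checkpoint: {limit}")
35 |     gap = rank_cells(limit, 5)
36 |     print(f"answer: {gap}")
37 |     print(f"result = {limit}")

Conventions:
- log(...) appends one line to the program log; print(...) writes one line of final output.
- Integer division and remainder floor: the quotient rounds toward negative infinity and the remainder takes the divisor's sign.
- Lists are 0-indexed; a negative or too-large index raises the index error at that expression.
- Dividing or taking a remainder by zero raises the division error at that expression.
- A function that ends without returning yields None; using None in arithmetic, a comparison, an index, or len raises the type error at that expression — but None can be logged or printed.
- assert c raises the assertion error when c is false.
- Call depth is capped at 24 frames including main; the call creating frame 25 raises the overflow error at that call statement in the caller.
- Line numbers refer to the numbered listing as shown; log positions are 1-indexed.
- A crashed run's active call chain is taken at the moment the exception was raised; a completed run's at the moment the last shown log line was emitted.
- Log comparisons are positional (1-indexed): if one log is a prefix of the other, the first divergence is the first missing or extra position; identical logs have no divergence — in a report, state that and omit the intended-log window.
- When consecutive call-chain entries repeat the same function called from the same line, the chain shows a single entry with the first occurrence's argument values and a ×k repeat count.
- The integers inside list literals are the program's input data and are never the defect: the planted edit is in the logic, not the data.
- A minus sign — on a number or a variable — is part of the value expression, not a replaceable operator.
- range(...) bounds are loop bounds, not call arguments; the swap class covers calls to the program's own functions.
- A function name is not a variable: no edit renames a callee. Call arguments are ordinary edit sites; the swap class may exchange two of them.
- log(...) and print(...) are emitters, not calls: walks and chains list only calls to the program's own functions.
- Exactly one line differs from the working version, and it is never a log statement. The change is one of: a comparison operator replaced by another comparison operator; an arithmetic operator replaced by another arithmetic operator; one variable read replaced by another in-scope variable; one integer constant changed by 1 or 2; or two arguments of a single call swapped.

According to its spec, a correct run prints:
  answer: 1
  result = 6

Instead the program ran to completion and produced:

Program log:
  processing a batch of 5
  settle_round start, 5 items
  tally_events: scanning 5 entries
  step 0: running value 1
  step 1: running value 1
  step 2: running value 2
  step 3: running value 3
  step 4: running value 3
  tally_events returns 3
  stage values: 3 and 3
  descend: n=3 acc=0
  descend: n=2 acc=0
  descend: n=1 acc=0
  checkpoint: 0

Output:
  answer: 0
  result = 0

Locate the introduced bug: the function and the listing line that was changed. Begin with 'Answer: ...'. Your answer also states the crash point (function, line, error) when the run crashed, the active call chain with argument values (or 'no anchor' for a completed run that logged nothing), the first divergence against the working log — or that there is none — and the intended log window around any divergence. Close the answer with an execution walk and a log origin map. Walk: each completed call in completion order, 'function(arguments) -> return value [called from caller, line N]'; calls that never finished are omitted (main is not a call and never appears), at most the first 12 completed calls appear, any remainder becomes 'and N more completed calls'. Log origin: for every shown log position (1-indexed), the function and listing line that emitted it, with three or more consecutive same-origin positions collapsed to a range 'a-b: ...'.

Answer: the defect is in screen_input at line 5.
Key observation: The earliest visible damage is log position 12 — 'descend: n=2 acc=0' rather than the intended 'descend: n=2 acc=3'.
Call chain: main.
First divergence: position 12; shown 'descend: n=2 acc=0' vs intended 'descend: n=2 acc=3'.
Intended log window:
  10: stage values: 3 and 3
  11: descend: n=3 acc=0
  12: descend: n=2 acc=3
  13: descend: n=1 acc=5
Execution walk:
  tally_events([8, 3, 4, 6, 3]) -> 3  [called from settle_round, line 19]
  screen_input(0, 0) -> 0  [called from screen_input, line 5]
  screen_input(1, 0) -> 0  [called from screen_input, line 5]
  screen_input(2, 0) -> 0  [called from screen_input, line 5]
  screen_input(3, 0) -> 0  [called from settle_round, line 22]
  settle_round([8, 3, 4, 6, 3]) -> 0  [called from main, line 33]
  rank_cells(0, 5) -> 0  [called from main, line 35]
Origin of each log line:
  1: from main, line 32
  2: from settle_round, line 18
  3: from tally_events, line 8
  4-8: from tally_events, line 13
  9: from tally_events, line 14
  10: from settle_round, line 21
  11-13: from screen_input, line 4
  14: from main, line 34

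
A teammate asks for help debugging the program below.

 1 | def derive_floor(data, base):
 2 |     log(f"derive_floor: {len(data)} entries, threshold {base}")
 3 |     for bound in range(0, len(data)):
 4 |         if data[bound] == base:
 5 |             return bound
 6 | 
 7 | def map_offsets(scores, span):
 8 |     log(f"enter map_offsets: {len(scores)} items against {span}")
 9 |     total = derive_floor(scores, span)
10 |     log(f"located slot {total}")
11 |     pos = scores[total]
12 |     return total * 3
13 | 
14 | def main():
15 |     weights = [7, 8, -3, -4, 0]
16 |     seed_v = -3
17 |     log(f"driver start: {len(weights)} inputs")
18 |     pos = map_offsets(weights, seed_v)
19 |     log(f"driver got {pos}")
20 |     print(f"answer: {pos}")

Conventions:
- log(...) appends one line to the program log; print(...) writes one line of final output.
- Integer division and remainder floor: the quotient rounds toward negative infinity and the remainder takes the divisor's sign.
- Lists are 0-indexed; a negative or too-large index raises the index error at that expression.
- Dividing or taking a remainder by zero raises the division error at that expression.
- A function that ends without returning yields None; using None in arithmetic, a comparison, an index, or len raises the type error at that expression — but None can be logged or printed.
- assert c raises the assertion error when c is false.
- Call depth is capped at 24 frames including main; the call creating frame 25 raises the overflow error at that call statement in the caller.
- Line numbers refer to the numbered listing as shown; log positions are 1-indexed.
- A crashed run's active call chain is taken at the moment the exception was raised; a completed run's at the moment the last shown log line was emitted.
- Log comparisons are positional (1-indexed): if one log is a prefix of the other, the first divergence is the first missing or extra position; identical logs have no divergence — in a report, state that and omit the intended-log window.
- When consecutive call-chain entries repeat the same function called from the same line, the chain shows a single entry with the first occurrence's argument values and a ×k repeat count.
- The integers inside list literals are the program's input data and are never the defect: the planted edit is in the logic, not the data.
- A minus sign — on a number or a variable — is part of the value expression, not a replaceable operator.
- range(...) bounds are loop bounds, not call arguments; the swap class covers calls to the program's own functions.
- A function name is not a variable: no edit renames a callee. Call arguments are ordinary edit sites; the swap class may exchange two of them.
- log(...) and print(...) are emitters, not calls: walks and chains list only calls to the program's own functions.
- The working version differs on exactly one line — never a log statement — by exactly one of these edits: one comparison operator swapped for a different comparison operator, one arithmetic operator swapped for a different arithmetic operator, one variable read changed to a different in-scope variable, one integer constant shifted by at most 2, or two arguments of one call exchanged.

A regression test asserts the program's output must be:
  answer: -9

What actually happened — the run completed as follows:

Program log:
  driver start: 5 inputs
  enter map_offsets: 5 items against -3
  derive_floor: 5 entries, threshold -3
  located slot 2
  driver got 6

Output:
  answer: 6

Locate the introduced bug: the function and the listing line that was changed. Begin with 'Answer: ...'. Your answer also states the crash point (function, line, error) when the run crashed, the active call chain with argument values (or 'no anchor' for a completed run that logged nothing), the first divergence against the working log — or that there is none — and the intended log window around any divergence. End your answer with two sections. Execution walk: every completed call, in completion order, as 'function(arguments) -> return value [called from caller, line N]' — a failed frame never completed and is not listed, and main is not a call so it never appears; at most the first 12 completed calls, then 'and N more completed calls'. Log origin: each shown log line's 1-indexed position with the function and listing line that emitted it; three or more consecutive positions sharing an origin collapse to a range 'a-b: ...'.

Answer: the defect is in map_offsets at line 12.
Core observation: The log first diverges at position 5: the faulty run prints 'driver got 6' where the working version prints 'driver got -9'.
Call chain: main.
First divergence: position 5 — shown 'driver got 6', intended 'driver got -9'.
Intended log window:
  3: derive_floor: 5 entries, threshold -3
  4: located slot 2
  5: driver got -9
Execution walk:
  derive_floor([7, 8, -3, -4, 0], -3) -> 2  [called from map_offsets, line 9]
  map_offsets([7, 8, -3, -4, 0], -3) -> 6  [called from main, line 18]
Origin of each log line:
  1 — main, line 17
  2 — map_offsets, line 8
  3 — derive_floor, line 2
  4 — map_offsets, line 10
  5 — main, line 19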